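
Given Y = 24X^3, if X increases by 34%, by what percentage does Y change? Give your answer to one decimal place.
140.6%

For Y = 24X^3:
If X → X(1 + 0.34)
Then Y → Y · (1 + 0.34)^3
     ≈ Y · 2.4061

Percentage change = ((1 + 0.34)^3 − 1) × 100% ≈ 140.6%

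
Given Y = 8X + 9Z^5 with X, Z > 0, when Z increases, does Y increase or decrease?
Y increases

Taking the partial derivative:
∂Y/∂Z = 45Z^4

∂Y/∂Z = 45Z^4 > 0 (assuming positive values)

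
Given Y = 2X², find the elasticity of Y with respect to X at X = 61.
Elasticity = 2

Elasticity = (dY/dX) · (X/Y)

dY/dX = 4·X
At X = 61: dY/dX = 244, Y = 7442

Elasticity = 244 · (61 / 7442) = 2

Interpretation: for a small percentage change in X, the percentage change in Y is approximately 2.00 times as large.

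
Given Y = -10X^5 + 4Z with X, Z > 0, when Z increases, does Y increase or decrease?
Y increases

Taking the partial derivative:
∂Y/∂Z = 4

∂Y/∂Z = 4 > 0 (assuming positive values)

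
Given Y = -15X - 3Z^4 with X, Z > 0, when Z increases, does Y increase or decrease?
Y decreases

Taking the partial derivative:
∂Y/∂Z = -12Z^3

∂Y/∂Z = -12Z^3 < 0 (assuming positive values)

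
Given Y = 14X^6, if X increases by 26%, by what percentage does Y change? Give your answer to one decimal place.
300.2%

For Y = 14X^6:
If X → X(1 + 0.26)
Then Y → Y · (1 + 0.26)^6
     ≈ Y · 4.0015

Percentage change = ((1 + 0.26)^6 − 1) × 100% ≈ 300.2%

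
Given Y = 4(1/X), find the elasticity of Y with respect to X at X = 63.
Elasticity = -1

Elasticity = (dY/dX) · (X/Y)

dY/dX = -4/X²
At X = 63: dY/dX = -4/3969, Y = 4/63

Elasticity = (-4/3969) · (63 / (4/63)) = -1

Interpretation: for a small percentage change in X, the percentage change in Y is approximately -1.00 times as large.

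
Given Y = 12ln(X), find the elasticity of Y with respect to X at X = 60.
Elasticity = 1/ln(60) ≈ 0.2442

Elasticity = (dY/dX) · (X/Y)

dY/dX = 12/X
At X = 60: dY/dX = 1/5, Y = 12·ln(60)

Elasticity = (1/5) · (60 / (12·ln(60))) = 1/ln(60) ≈ 0.2442

Interpretation: for a small percentage change in X, the percentage change in Y is approximately 0.24 times as large.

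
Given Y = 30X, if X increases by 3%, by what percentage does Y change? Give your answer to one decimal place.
3.0%

For Y = 30X:
If X → X(1 + 0.03)
Then Y → Y · (1 + 0.03)^1
     = Y · 1.0300

Percentage change = ((1 + 0.03)^1 − 1) × 100% = 3.0%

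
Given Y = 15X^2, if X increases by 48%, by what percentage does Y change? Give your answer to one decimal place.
119.0%

For Y = 15X^2:
If X → X(1 + 0.48)
Then Y → Y · (1 + 0.48)^2
     = Y · 2.1904

Percentage change = ((1 + 0.48)^2 − 1) × 100% ≈ 119.0%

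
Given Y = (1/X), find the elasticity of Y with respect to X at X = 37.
Elasticity = -1

Elasticity = (dY/dX) · (X/Y)

dY/dX = -1/X²
At X = 37: dY/dX = -1/1369, Y = 1/37

Elasticity = (-1/1369) · (37 / (1/37)) = -1

Interpretation: for a small percentage change in X, the percentage change in Y is approximately -1.00 times as large.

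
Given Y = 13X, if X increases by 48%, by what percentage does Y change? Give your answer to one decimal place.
48.0%

For Y = 13X:
If X → X(1 + 0.48)
Then Y → Y · (1 + 0.48)^1
     = Y · 1.4800

Percentage change = ((1 + 0.48)^1 − 1) × 100% = 48.0%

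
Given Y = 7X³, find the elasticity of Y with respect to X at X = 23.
Elasticity = 3

Elasticity = (dY/dX) · (X/Y)

dY/dX = 21·X²
At X = 23: dY/dX = 11109, Y = 85169

Elasticity = 11109 · (23 / 85169) = 3

Interpretation: for a small percentage change in X, the percentage change in Y is approximately 3.00 times as large.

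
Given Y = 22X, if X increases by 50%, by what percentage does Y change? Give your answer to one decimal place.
50.0%

For Y = 22X:
If X → X(1 + 0.5)
Then Y → Y · (1 + 0.5)^1
     = Y · 1.5000

Percentage change = ((1 + 0.5)^1 − 1) × 100% = 50.0%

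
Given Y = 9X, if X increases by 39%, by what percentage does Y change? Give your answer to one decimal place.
39.0%

For Y = 9X:
If X → X(1 + 0.39)
Then Y → Y · (1 + 0.39)^1
     = Y · 1.3900

Percentage change = ((1 + 0.39)^1 − 1) × 100% = 39.0%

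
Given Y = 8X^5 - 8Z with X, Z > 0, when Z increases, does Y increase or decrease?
Y decreases

Taking the partial derivative:
∂Y/∂Z = -8

∂Y/∂Z = -8 < 0 (assuming positive values)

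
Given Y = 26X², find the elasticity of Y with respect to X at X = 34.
Elasticity = 2

Elasticity = (dY/dX) · (X/Y)

dY/dX = 52·X
At X = 34: dY/dX = 1768, Y = 30056

Elasticity = 1768 · (34 / 30056) = 2

Interpretation: for a small percentage change in X, the percentage change in Y is approximately 2.00 times as large.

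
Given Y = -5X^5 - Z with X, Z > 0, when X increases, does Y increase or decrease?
Y decreases

Taking the partial derivative:
∂Y/∂X = -25X^4

∂Y/∂X = -25X^4 < 0 (assuming positive values)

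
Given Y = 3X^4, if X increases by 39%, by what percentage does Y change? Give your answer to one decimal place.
273.3%

For Y = 3X^4:
If X → X(1 + 0.39)
Then Y → Y · (1 + 0.39)^4
     ≈ Y · 3.7330

Percentage change = ((1 + 0.39)^4 − 1) × 100% ≈ 273.3%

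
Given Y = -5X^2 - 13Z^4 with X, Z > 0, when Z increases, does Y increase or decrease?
Y decreases

Taking the partial derivative:
∂Y/∂Z = -52Z^3

∂Y/∂Z = -52Z^3 < 0 (assuming positive values)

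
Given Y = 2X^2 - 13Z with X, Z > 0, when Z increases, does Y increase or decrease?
Y decreases

Taking the partial derivative:
∂Y/∂Z = -13

∂Y/∂Z = -13 < 0 (assuming positive values)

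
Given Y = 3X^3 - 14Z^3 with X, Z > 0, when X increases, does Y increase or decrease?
Y increases

Taking the partial derivative:
∂Y/∂X = 9X^2

∂Y/∂X = 9X^2 > 0 (assuming positive values)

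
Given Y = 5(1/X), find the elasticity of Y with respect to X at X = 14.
Elasticity = -1

Elasticity = (dY/dX) · (X/Y)

dY/dX = -5/X²
At X = 14: dY/dX = -5/196, Y = 5/14

Elasticity = (-5/196) · (14 / (5/14)) = -1

Interpretation: for a small percentage change in X, the percentage change in Y is approximately -1.00 times as large.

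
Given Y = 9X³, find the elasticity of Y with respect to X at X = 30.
Elasticity = 3

Elasticity = (dY/dX) · (X/Y)

dY/dX = 27·X²
At X = 30: dY/dX = 24300, Y = 243000

Elasticity = 24300 · (30 / 243000) = 3

Interpretation: for a small percentage change in X, the percentage change in Y is approximately 3.00 times as large.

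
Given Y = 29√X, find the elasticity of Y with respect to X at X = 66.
Elasticity = 1/2

Elasticity = (dY/dX) · (X/Y)

dY/dX = 29/(2·√X)
At X = 66: dY/dX = 29·√66/132, Y = 29·√66

Elasticity = (29·√66/132) · (66 / (29·√66)) = 1/2

Interpretation: for a small percentage change in X, the percentage change in Y is approximately 0.50 times as large.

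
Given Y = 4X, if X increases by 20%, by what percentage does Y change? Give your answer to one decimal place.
20.0%

For Y = 4X:
If X → X(1 + 0.2)
Then Y → Y · (1 + 0.2)^1
     = Y · 1.2000

Percentage change = ((1 + 0.2)^1 − 1) × 100% = 20.0%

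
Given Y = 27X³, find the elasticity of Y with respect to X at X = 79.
Elasticity = 3

Elasticity = (dY/dX) · (X/Y)

dY/dX = 81·X²
At X = 79: dY/dX = 505521, Y = 13312053

Elasticity = 505521 · (79 / 13312053) = 3

Interpretation: for a small percentage change in X, the percentage change in Y is approximately 3.00 times as large.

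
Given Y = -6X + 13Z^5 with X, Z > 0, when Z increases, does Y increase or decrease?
Y increases

Taking the partial derivative:
∂Y/∂Z = 65Z^4

∂Y/∂Z = 65Z^4 > 0 (assuming positive values)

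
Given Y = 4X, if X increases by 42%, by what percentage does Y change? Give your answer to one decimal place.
42.0%

For Y = 4X:
If X → X(1 + 0.42)
Then Y → Y · (1 + 0.42)^1
     = Y · 1.4200

Percentage change = ((1 + 0.42)^1 − 1) × 100% = 42.0%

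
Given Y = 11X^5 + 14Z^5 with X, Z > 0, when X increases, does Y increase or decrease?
Y increases

Taking the partial derivative:
∂Y/∂X = 55X^4

∂Y/∂X = 55X^4 > 0 (assuming positive values)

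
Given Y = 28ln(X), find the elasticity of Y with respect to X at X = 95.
Elasticity = 1/ln(95) ≈ 0.2196

Elasticity = (dY/dX) · (X/Y)

dY/dX = 28/X
At X = 95: dY/dX = 28/95, Y = 28·ln(95)

Elasticity = (28/95) · (95 / (28·ln(95))) = 1/ln(95) ≈ 0.2196

Interpretation: for a small percentage change in X, the percentage change in Y is approximately 0.22 times as large.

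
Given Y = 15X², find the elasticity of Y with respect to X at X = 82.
Elasticity = 2

Elasticity = (dY/dX) · (X/Y)

dY/dX = 30·X
At X = 82: dY/dX = 2460, Y = 100860

Elasticity = 2460 · (82 / 100860) = 2

Interpretation: for a small percentage change in X, the percentage change in Y is approximately 2.00 times as large.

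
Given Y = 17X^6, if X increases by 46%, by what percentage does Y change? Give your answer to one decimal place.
868.5%

For Y = 17X^6:
If X → X(1 + 0.46)
Then Y → Y · (1 + 0.46)^6
     ≈ Y · 9.6854

Percentage change = ((1 + 0.46)^6 − 1) × 100% ≈ 868.5%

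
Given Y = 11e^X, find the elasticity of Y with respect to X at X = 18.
Elasticity = 18

Elasticity = (dY/dX) · (X/Y)

dY/dX = 11·e^X
At X = 18: dY/dX = 11·e^18, Y = 11·e^18

Elasticity = (11·e^18) · (18 / (11·e^18)) = 18

Interpretation: for a small percentage change in X, the percentage change in Y is approximately 18.00 times as large.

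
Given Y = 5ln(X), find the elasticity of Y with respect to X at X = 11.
Elasticity = 1/ln(11) ≈ 0.4170

Elasticity = (dY/dX) · (X/Y)

dY/dX = 5/X
At X = 11: dY/dX = 5/11, Y = 5·ln(11)

Elasticity = (5/11) · (11 / (5·ln(11))) = 1/ln(11) ≈ 0.4170

Interpretation: for a small percentage change in X, the percentage change in Y is approximately 0.42 times as large.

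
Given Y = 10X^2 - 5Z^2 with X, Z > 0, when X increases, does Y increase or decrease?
Y increases

Taking the partial derivative:
∂Y/∂X = 20X

∂Y/∂X = 20X > 0 (assuming positive values)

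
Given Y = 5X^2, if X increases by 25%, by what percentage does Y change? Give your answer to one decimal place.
56.3%

For Y = 5X^2:
If X → X(1 + 0.25)
Then Y → Y · (1 + 0.25)^2
     = Y · 1.5625

Percentage change = ((1 + 0.25)^2 − 1) × 100% ≈ 56.3%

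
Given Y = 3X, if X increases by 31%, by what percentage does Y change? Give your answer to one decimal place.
31.0%

For Y = 3X:
If X → X(1 + 0.31)
Then Y → Y · (1 + 0.31)^1
     = Y · 1.3100

Percentage change = ((1 + 0.31)^1 − 1) × 100% = 31.0%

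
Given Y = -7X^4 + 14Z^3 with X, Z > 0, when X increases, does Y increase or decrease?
Y decreases

Taking the partial derivative:
∂Y/∂X = -28X^3

∂Y/∂X = -28X^3 < 0 (assuming positive values)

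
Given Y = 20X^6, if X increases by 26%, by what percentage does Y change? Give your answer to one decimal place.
300.2%

For Y = 20X^6:
If X → X(1 + 0.26)
Then Y → Y · (1 + 0.26)^6
     ≈ Y · 4.0015

Percentage change = ((1 + 0.26)^6 − 1) × 100% ≈ 300.2%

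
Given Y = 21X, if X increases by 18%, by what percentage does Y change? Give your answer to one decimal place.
18.0%

For Y = 21X:
If X → X(1 + 0.18)
Then Y → Y · (1 + 0.18)^1
     = Y · 1.1800

Percentage change = ((1 + 0.18)^1 − 1) × 100% = 18.0%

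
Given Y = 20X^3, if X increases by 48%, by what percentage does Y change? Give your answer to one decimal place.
224.2%

For Y = 20X^3:
If X → X(1 + 0.48)
Then Y → Y · (1 + 0.48)^3
     ≈ Y · 3.2418

Percentage change = ((1 + 0.48)^3 − 1) × 100% ≈ 224.2%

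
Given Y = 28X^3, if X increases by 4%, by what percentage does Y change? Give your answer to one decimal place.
12.5%

For Y = 28X^3:
If X → X(1 + 0.04)
Then Y → Y · (1 + 0.04)^3
     ≈ Y · 1.1249

Percentage change = ((1 + 0.04)^3 − 1) × 100% ≈ 12.5%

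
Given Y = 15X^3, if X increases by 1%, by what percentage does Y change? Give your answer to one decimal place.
3.0%

For Y = 15X^3:
If X → X(1 + 0.01)
Then Y → Y · (1 + 0.01)^3
     ≈ Y · 1.0303

Percentage change = ((1 + 0.01)^3 − 1) × 100% ≈ 3.0%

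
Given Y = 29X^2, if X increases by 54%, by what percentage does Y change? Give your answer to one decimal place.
137.2%

For Y = 29X^2:
If X → X(1 + 0.54)
Then Y → Y · (1 + 0.54)^2
     = Y · 2.3716

Percentage change = ((1 + 0.54)^2 − 1) × 100% ≈ 137.2%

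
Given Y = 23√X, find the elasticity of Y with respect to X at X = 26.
Elasticity = 1/2

Elasticity = (dY/dX) · (X/Y)

dY/dX = 23/(2·√X)
At X = 26: dY/dX = 23·√26/52, Y = 23·√26

Elasticity = (23·√26/52) · (26 / (23·√26)) = 1/2

Interpretation: for a small percentage change in X, the percentage change in Y is approximately 0.50 times as large.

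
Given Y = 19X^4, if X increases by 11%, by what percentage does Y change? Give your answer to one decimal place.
51.8%

For Y = 19X^4:
If X → X(1 + 0.11)
Then Y → Y · (1 + 0.11)^4
     ≈ Y · 1.5181

Percentage change = ((1 + 0.11)^4 − 1) × 100% ≈ 51.8%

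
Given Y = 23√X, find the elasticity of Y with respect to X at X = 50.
Elasticity = 1/2

Elasticity = (dY/dX) · (X/Y)

dY/dX = 23/(2·√X)
At X = 50: dY/dX = 23·√2/20, Y = 115·√2

Elasticity = (23·√2/20) · (50 / (115·√2)) = 1/2

Interpretation: for a small percentage change in X, the percentage change in Y is approximately 0.50 times as large.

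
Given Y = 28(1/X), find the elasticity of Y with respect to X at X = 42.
Elasticity = -1

Elasticity = (dY/dX) · (X/Y)

dY/dX = -28/X²
At X = 42: dY/dX = -1/63, Y = 2/3

Elasticity = (-1/63) · (42 / (2/3)) = -1

Interpretation: for a small percentage change in X, the percentage change in Y is approximately -1.00 times as large.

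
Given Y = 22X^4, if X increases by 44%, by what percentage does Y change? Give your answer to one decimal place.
330.0%

For Y = 22X^4:
If X → X(1 + 0.44)
Then Y → Y · (1 + 0.44)^4
     ≈ Y · 4.2998

Percentage change = ((1 + 0.44)^4 − 1) × 100% ≈ 330.0%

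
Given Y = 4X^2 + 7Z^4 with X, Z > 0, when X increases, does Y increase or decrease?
Y increases

Taking the partial derivative:
∂Y/∂X = 8X

∂Y/∂X = 8X > 0 (assuming positive values)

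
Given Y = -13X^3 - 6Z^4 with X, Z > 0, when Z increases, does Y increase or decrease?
Y decreases

Taking the partial derivative:
∂Y/∂Z = -24Z^3

∂Y/∂Z = -24Z^3 < 0 (assuming positive values)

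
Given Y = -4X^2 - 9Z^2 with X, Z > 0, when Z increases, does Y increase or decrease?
Y decreases

Taking the partial derivative:
∂Y/∂Z = -18Z

∂Y/∂Z = -18Z < 0 (assuming positive values)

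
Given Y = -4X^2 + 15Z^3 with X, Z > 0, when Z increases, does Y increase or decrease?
Y increases

Taking the partial derivative:
∂Y/∂Z = 45Z^2

∂Y/∂Z = 45Z^2 > 0 (assuming positive values)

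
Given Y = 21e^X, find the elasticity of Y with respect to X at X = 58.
Elasticity = 58

Elasticity = (dY/dX) · (X/Y)

dY/dX = 21·e^X
At X = 58: dY/dX = 21·e^58, Y = 21·e^58

Elasticity = (21·e^58) · (58 / (21·e^58)) = 58

Interpretation: for a small percentage change in X, the percentage change in Y is approximately 58.00 times as large.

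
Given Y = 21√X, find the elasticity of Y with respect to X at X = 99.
Elasticity = 1/2

Elasticity = (dY/dX) · (X/Y)

dY/dX = 21/(2·√X)
At X = 99: dY/dX = 7·√11/22, Y = 63·√11

Elasticity = (7·√11/22) · (99 / (63·√11)) = 1/2

Interpretation: for a small percentage change in X, the percentage change in Y is approximately 0.50 times as large.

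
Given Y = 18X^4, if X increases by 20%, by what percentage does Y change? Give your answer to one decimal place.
107.4%

For Y = 18X^4:
If X → X(1 + 0.2)
Then Y → Y · (1 + 0.2)^4
     = Y · 2.0736

Percentage change = ((1 + 0.2)^4 − 1) × 100% ≈ 107.4%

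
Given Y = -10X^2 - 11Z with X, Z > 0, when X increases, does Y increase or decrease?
Y decreases

Taking the partial derivative:
∂Y/∂X = -20X

∂Y/∂X = -20X < 0 (assuming positive values)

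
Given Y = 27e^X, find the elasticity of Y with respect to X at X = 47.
Elasticity = 47

Elasticity = (dY/dX) · (X/Y)

dY/dX = 27·e^X
At X = 47: dY/dX = 27·e^47, Y = 27·e^47

Elasticity = (27·e^47) · (47 / (27·e^47)) = 47

Interpretation: for a small percentage change in X, the percentage change in Y is approximately 47.00 times as large.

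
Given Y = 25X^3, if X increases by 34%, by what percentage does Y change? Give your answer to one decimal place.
140.6%

For Y = 25X^3:
If X → X(1 + 0.34)
Then Y → Y · (1 + 0.34)^3
     ≈ Y · 2.4061

Percentage change = ((1 + 0.34)^3 − 1) × 100% ≈ 140.6%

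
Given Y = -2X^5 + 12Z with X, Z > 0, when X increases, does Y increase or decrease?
Y decreases

Taking the partial derivative:
∂Y/∂X = -10X^4

∂Y/∂X = -10X^4 < 0 (assuming positive values)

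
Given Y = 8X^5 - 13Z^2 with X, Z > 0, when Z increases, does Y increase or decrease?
Y decreases

Taking the partial derivative:
∂Y/∂Z = -26Z

∂Y/∂Z = -26Z < 0 (assuming positive values)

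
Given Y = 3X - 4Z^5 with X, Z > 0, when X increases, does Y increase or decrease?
Y increases

Taking the partial derivative:
∂Y/∂X = 3

∂Y/∂X = 3 > 0 (assuming positive values)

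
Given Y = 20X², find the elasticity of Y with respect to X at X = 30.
Elasticity = 2

Elasticity = (dY/dX) · (X/Y)

dY/dX = 40·X
At X = 30: dY/dX = 1200, Y = 18000

Elasticity = 1200 · (30 / 18000) = 2

Interpretation: for a small percentage change in X, the percentage change in Y is approximately 2.00 times as large.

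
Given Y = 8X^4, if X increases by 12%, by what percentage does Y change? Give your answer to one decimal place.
57.4%

For Y = 8X^4:
If X → X(1 + 0.12)
Then Y → Y · (1 + 0.12)^4
     ≈ Y · 1.5735

Percentage change = ((1 + 0.12)^4 − 1) × 100% ≈ 57.4%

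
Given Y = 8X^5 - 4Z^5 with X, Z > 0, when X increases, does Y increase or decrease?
Y increases

Taking the partial derivative:
∂Y/∂X = 40X^4

∂Y/∂X = 40X^4 > 0 (assuming positive values)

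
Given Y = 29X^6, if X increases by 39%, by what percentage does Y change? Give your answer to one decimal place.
621.3%

For Y = 29X^6:
If X → X(1 + 0.39)
Then Y → Y · (1 + 0.39)^6
     ≈ Y · 7.2125

Percentage change = ((1 + 0.39)^6 − 1) × 100% ≈ 621.3%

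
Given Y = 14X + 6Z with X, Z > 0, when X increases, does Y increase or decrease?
Y increases

Taking the partial derivative:
∂Y/∂X = 14

∂Y/∂X = 14 > 0 (assuming positive values)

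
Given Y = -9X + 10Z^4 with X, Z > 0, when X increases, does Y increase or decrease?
Y decreases

Taking the partial derivative:
∂Y/∂X = -9

∂Y/∂X = -9 < 0 (assuming positive values)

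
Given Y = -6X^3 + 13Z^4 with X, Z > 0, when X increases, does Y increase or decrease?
Y decreases

Taking the partial derivative:
∂Y/∂X = -18X^2

∂Y/∂X = -18X^2 < 0 (assuming positive values)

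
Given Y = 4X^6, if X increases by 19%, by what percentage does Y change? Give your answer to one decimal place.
184.0%

For Y = 4X^6:
If X → X(1 + 0.19)
Then Y → Y · (1 + 0.19)^6
     ≈ Y · 2.8398

Percentage change = ((1 + 0.19)^6 − 1) × 100% ≈ 184.0%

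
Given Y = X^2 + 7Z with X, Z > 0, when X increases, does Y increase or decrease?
Y increases

Taking the partial derivative:
∂Y/∂X = 2X

∂Y/∂X = 2X > 0 (assuming positive values)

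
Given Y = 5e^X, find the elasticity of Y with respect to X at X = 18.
Elasticity = 18

Elasticity = (dY/dX) · (X/Y)

dY/dX = 5·e^X
At X = 18: dY/dX = 5·e^18, Y = 5·e^18

Elasticity = (5·e^18) · (18 / (5·e^18)) = 18

Interpretation: for a small percentage change in X, the percentage change in Y is approximately 18.00 times as large.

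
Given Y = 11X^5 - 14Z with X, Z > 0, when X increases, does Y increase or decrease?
Y increases

Taking the partial derivative:
∂Y/∂X = 55X^4

∂Y/∂X = 55X^4 > 0 (assuming positive values)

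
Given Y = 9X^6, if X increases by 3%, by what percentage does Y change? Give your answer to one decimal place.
19.4%

For Y = 9X^6:
If X → X(1 + 0.03)
Then Y → Y · (1 + 0.03)^6
     ≈ Y · 1.1941

Percentage change = ((1 + 0.03)^6 − 1) × 100% ≈ 19.4%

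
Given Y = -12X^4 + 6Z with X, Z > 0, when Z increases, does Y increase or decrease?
Y increases

Taking the partial derivative:
∂Y/∂Z = 6

∂Y/∂Z = 6 > 0 (assuming positive values)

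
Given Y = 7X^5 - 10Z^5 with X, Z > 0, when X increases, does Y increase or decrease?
Y increases

Taking the partial derivative:
∂Y/∂X = 35X^4

∂Y/∂X = 35X^4 > 0 (assuming positive values)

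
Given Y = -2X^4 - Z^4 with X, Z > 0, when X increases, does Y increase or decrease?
Y decreases

Taking the partial derivative:
∂Y/∂X = -8X^3

∂Y/∂X = -8X^3 < 0 (assuming positive values)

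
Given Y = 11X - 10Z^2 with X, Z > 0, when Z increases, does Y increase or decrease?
Y decreases

Taking the partial derivative:
∂Y/∂Z = -20Z

∂Y/∂Z = -20Z < 0 (assuming positive values)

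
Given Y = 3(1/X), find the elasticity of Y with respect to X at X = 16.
Elasticity = -1

Elasticity = (dY/dX) · (X/Y)

dY/dX = -3/X²
At X = 16: dY/dX = -3/256, Y = 3/16

Elasticity = (-3/256) · (16 / (3/16)) = -1

Interpretation: for a small percentage change in X, the percentage change in Y is approximately -1.00 times as large.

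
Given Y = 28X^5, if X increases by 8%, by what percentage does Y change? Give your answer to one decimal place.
46.9%

For Y = 28X^5:
If X → X(1 + 0.08)
Then Y → Y · (1 + 0.08)^5
     ≈ Y · 1.4693

Percentage change = ((1 + 0.08)^5 − 1) × 100% ≈ 46.9%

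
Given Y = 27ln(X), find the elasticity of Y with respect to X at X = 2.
Elasticity = 1/ln(2) ≈ 1.4427

Elasticity = (dY/dX) · (X/Y)

dY/dX = 27/X
At X = 2: dY/dX = 27/2, Y = 27·ln(2)

Elasticity = (27/2) · (2 / (27·ln(2))) = 1/ln(2) ≈ 1.4427

Interpretation: for a small percentage change in X, the percentage change in Y is approximately 1.44 times as large.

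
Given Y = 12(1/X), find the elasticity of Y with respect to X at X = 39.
Elasticity = -1

Elasticity = (dY/dX) · (X/Y)

dY/dX = -12/X²
At X = 39: dY/dX = -4/507, Y = 4/13

Elasticity = (-4/507) · (39 / (4/13)) = -1

Interpretation: for a small percentage change in X, the percentage change in Y is approximately -1.00 times as large.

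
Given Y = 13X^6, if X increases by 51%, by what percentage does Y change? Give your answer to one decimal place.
1085.4%

For Y = 13X^6:
If X → X(1 + 0.51)
Then Y → Y · (1 + 0.51)^6
     ≈ Y · 11.8539

Percentage change = ((1 + 0.51)^6 − 1) × 100% ≈ 1085.4%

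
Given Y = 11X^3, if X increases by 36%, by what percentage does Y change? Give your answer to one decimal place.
151.5%

For Y = 11X^3:
If X → X(1 + 0.36)
Then Y → Y · (1 + 0.36)^3
     ≈ Y · 2.5155

Percentage change = ((1 + 0.36)^3 − 1) × 100% ≈ 151.5%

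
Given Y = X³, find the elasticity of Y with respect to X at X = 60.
Elasticity = 3

Elasticity = (dY/dX) · (X/Y)

dY/dX = 3·X²
At X = 60: dY/dX = 10800, Y = 216000

Elasticity = 10800 · (60 / 216000) = 3

Interpretation: for a small percentage change in X, the percentage change in Y is approximately 3.00 times as large.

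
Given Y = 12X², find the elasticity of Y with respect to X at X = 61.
Elasticity = 2

Elasticity = (dY/dX) · (X/Y)

dY/dX = 24·X
At X = 61: dY/dX = 1464, Y = 44652

Elasticity = 1464 · (61 / 44652) = 2

Interpretation: for a small percentage change in X, the percentage change in Y is approximately 2.00 times as large.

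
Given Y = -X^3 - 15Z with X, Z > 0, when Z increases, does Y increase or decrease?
Y decreases

Taking the partial derivative:
∂Y/∂Z = -15

∂Y/∂Z = -15 < 0 (assuming positive values)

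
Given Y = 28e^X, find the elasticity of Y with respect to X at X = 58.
Elasticity = 58

Elasticity = (dY/dX) · (X/Y)

dY/dX = 28·e^X
At X = 58: dY/dX = 28·e^58, Y = 28·e^58

Elasticity = (28·e^58) · (58 / (28·e^58)) = 58

Interpretation: for a small percentage change in X, the percentage change in Y is approximately 58.00 times as large.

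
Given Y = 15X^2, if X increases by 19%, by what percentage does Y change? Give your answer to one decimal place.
41.6%

For Y = 15X^2:
If X → X(1 + 0.19)
Then Y → Y · (1 + 0.19)^2
     = Y · 1.4161

Percentage change = ((1 + 0.19)^2 − 1) × 100% ≈ 41.6%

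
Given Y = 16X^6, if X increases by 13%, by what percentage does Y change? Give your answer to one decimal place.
108.2%

For Y = 16X^6:
If X → X(1 + 0.13)
Then Y → Y · (1 + 0.13)^6
     ≈ Y · 2.0820

Percentage change = ((1 + 0.13)^6 − 1) × 100% ≈ 108.2%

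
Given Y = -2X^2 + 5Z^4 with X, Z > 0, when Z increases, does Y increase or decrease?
Y increases

Taking the partial derivative:
∂Y/∂Z = 20Z^3

∂Y/∂Z = 20Z^3 > 0 (assuming positive values)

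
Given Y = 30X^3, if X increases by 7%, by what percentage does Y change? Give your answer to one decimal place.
22.5%

For Y = 30X^3:
If X → X(1 + 0.07)
Then Y → Y · (1 + 0.07)^3
     ≈ Y · 1.2250

Percentage change = ((1 + 0.07)^3 − 1) × 100% ≈ 22.5%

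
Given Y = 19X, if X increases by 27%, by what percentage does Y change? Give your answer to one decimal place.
27.0%

For Y = 19X:
If X → X(1 + 0.27)
Then Y → Y · (1 + 0.27)^1
     = Y · 1.2700

Percentage change = ((1 + 0.27)^1 − 1) × 100% = 27.0%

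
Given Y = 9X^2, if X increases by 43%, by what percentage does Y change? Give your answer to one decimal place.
104.5%

For Y = 9X^2:
If X → X(1 + 0.43)
Then Y → Y · (1 + 0.43)^2
     = Y · 2.0449

Percentage change = ((1 + 0.43)^2 − 1) × 100% ≈ 104.5%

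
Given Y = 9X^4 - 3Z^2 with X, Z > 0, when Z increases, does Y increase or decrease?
Y decreases

Taking the partial derivative:
∂Y/∂Z = -6Z

∂Y/∂Z = -6Z < 0 (assuming positive values)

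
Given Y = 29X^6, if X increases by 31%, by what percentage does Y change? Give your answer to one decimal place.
405.4%

For Y = 29X^6:
If X → X(1 + 0.31)
Then Y → Y · (1 + 0.31)^6
     ≈ Y · 5.0539

Percentage change = ((1 + 0.31)^6 − 1) × 100% ≈ 405.4%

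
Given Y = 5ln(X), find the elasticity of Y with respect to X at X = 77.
Elasticity = 1/ln(77) ≈ 0.2302

Elasticity = (dY/dX) · (X/Y)

dY/dX = 5/X
At X = 77: dY/dX = 5/77, Y = 5·ln(77)

Elasticity = (5/77) · (77 / (5·ln(77))) = 1/ln(77) ≈ 0.2302

Interpretation: for a small percentage change in X, the percentage change in Y is approximately 0.23 times as large.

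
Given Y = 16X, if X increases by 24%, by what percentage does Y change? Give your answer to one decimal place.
24.0%

For Y = 16X:
If X → X(1 + 0.24)
Then Y → Y · (1 + 0.24)^1
     = Y · 1.2400

Percentage change = ((1 + 0.24)^1 − 1) × 100% = 24.0%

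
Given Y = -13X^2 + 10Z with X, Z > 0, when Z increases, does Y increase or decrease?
Y increases

Taking the partial derivative:
∂Y/∂Z = 10

∂Y/∂Z = 10 > 0 (assuming positive values)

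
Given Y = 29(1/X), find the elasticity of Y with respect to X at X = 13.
Elasticity = -1

Elasticity = (dY/dX) · (X/Y)

dY/dX = -29/X²
At X = 13: dY/dX = -29/169, Y = 29/13

Elasticity = (-29/169) · (13 / (29/13)) = -1

Interpretation: for a small percentage change in X, the percentage change in Y is approximately -1.00 times as large.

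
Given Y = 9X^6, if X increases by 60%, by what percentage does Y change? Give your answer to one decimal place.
1577.7%

For Y = 9X^6:
If X → X(1 + 0.6)
Then Y → Y · (1 + 0.6)^6
     ≈ Y · 16.7772

Percentage change = ((1 + 0.6)^6 − 1) × 100% ≈ 1577.7%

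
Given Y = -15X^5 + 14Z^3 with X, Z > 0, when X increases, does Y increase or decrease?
Y decreases

Taking the partial derivative:
∂Y/∂X = -75X^4

∂Y/∂X = -75X^4 < 0 (assuming positive values)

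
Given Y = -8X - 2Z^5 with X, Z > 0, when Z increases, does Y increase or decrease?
Y decreases

Taking the partial derivative:
∂Y/∂Z = -10Z^4

∂Y/∂Z = -10Z^4 < 0 (assuming positive values)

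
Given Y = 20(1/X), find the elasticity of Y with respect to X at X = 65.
Elasticity = -1

Elasticity = (dY/dX) · (X/Y)

dY/dX = -20/X²
At X = 65: dY/dX = -4/845, Y = 4/13

Elasticity = (-4/845) · (65 / (4/13)) = -1

Interpretation: for a small percentage change in X, the percentage change in Y is approximately -1.00 times as large.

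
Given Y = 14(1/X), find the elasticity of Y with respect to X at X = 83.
Elasticity = -1

Elasticity = (dY/dX) · (X/Y)

dY/dX = -14/X²
At X = 83: dY/dX = -14/6889, Y = 14/83

Elasticity = (-14/6889) · (83 / (14/83)) = -1

Interpretation: for a small percentage change in X, the percentage change in Y is approximately -1.00 times as large.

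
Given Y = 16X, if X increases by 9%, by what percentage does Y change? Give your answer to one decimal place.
9.0%

For Y = 16X:
If X → X(1 + 0.09)
Then Y → Y · (1 + 0.09)^1
     = Y · 1.0900

Percentage change = ((1 + 0.09)^1 − 1) × 100% = 9.0%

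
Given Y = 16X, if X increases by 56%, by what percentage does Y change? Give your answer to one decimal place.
56.0%

For Y = 16X:
If X → X(1 + 0.56)
Then Y → Y · (1 + 0.56)^1
     = Y · 1.5600

Percentage change = ((1 + 0.56)^1 − 1) × 100% = 56.0%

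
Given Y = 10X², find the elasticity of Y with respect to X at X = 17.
Elasticity = 2

Elasticity = (dY/dX) · (X/Y)

dY/dX = 20·X
At X = 17: dY/dX = 340, Y = 2890

Elasticity = 340 · (17 / 2890) = 2

Interpretation: for a small percentage change in X, the percentage change in Y is approximately 2.00 times as large.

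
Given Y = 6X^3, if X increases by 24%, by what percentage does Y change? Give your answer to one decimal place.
90.7%

For Y = 6X^3:
If X → X(1 + 0.24)
Then Y → Y · (1 + 0.24)^3
     ≈ Y · 1.9066

Percentage change = ((1 + 0.24)^3 − 1) × 100% ≈ 90.7%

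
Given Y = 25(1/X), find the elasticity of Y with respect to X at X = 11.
Elasticity = -1

Elasticity = (dY/dX) · (X/Y)

dY/dX = -25/X²
At X = 11: dY/dX = -25/121, Y = 25/11

Elasticity = (-25/121) · (11 / (25/11)) = -1

Interpretation: for a small percentage change in X, the percentage change in Y is approximately -1.00 times as large.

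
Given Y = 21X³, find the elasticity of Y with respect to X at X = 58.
Elasticity = 3

Elasticity = (dY/dX) · (X/Y)

dY/dX = 63·X²
At X = 58: dY/dX = 211932, Y = 4097352

Elasticity = 211932 · (58 / 4097352) = 3

Interpretation: for a small percentage change in X, the percentage change in Y is approximately 3.00 times as large.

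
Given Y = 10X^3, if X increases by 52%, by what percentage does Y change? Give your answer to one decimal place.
251.2%

For Y = 10X^3:
If X → X(1 + 0.52)
Then Y → Y · (1 + 0.52)^3
     ≈ Y · 3.5118

Percentage change = ((1 + 0.52)^3 − 1) × 100% ≈ 251.2%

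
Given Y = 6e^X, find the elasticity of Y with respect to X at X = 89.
Elasticity = 89

Elasticity = (dY/dX) · (X/Y)

dY/dX = 6·e^X
At X = 89: dY/dX = 6·e^89, Y = 6·e^89

Elasticity = (6·e^89) · (89 / (6·e^89)) = 89

Interpretation: for a small percentage change in X, the percentage change in Y is approximately 89.00 times as large.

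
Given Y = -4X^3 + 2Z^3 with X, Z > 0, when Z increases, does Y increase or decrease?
Y increases

Taking the partial derivative:
∂Y/∂Z = 6Z^2

∂Y/∂Z = 6Z^2 > 0 (assuming positive values)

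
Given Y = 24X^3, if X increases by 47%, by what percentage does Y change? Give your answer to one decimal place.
217.7%

For Y = 24X^3:
If X → X(1 + 0.47)
Then Y → Y · (1 + 0.47)^3
     ≈ Y · 3.1765

Percentage change = ((1 + 0.47)^3 − 1) × 100% ≈ 217.7%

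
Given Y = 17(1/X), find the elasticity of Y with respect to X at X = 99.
Elasticity = -1

Elasticity = (dY/dX) · (X/Y)

dY/dX = -17/X²
At X = 99: dY/dX = -17/9801, Y = 17/99

Elasticity = (-17/9801) · (99 / (17/99)) = -1

Interpretation: for a small percentage change in X, the percentage change in Y is approximately -1.00 times as large.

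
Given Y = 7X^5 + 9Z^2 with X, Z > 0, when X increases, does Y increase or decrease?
Y increases

Taking the partial derivative:
∂Y/∂X = 35X^4

∂Y/∂X = 35X^4 > 0 (assuming positive values)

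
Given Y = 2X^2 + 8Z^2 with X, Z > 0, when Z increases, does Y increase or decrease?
Y increases

Taking the partial derivative:
∂Y/∂Z = 16Z

∂Y/∂Z = 16Z > 0 (assuming positive values)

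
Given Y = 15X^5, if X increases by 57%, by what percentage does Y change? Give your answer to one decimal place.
853.9%

For Y = 15X^5:
If X → X(1 + 0.57)
Then Y → Y · (1 + 0.57)^5
     ≈ Y · 9.5389

Percentage change = ((1 + 0.57)^5 − 1) × 100% ≈ 853.9%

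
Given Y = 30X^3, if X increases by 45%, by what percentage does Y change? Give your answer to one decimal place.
204.9%

For Y = 30X^3:
If X → X(1 + 0.45)
Then Y → Y · (1 + 0.45)^3
     ≈ Y · 3.0486

Percentage change = ((1 + 0.45)^3 − 1) × 100% ≈ 204.9%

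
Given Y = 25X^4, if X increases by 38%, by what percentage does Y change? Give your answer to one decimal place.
262.7%

For Y = 25X^4:
If X → X(1 + 0.38)
Then Y → Y · (1 + 0.38)^4
     ≈ Y · 3.6267

Percentage change = ((1 + 0.38)^4 − 1) × 100% ≈ 262.7%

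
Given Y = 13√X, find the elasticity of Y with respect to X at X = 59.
Elasticity = 1/2

Elasticity = (dY/dX) · (X/Y)

dY/dX = 13/(2·√X)
At X = 59: dY/dX = 13·√59/118, Y = 13·√59

Elasticity = (13·√59/118) · (59 / (13·√59)) = 1/2

Interpretation: for a small percentage change in X, the percentage change in Y is approximately 0.50 times as large.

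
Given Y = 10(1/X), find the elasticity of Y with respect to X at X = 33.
Elasticity = -1

Elasticity = (dY/dX) · (X/Y)

dY/dX = -10/X²
At X = 33: dY/dX = -10/1089, Y = 10/33

Elasticity = (-10/1089) · (33 / (10/33)) = -1

Interpretation: for a small percentage change in X, the percentage change in Y is approximately -1.00 times as large.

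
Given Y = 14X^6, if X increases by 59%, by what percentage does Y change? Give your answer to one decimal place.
1515.8%

For Y = 14X^6:
If X → X(1 + 0.59)
Then Y → Y · (1 + 0.59)^6
     ≈ Y · 16.1578

Percentage change = ((1 + 0.59)^6 − 1) × 100% ≈ 1515.8%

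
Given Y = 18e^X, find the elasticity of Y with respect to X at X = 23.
Elasticity = 23

Elasticity = (dY/dX) · (X/Y)

dY/dX = 18·e^X
At X = 23: dY/dX = 18·e^23, Y = 18·e^23

Elasticity = (18·e^23) · (23 / (18·e^23)) = 23

Interpretation: for a small percentage change in X, the percentage change in Y is approximately 23.00 times as large.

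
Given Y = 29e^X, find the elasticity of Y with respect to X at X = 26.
Elasticity = 26

Elasticity = (dY/dX) · (X/Y)

dY/dX = 29·e^X
At X = 26: dY/dX = 29·e^26, Y = 29·e^26

Elasticity = (29·e^26) · (26 / (29·e^26)) = 26

Interpretation: for a small percentage change in X, the percentage change in Y is approximately 26.00 times as large.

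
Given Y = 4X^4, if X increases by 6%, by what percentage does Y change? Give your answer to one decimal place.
26.2%

For Y = 4X^4:
If X → X(1 + 0.06)
Then Y → Y · (1 + 0.06)^4
     ≈ Y · 1.2625

Percentage change = ((1 + 0.06)^4 − 1) × 100% ≈ 26.2%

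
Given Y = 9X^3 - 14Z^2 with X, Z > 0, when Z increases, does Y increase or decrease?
Y decreases

Taking the partial derivative:
∂Y/∂Z = -28Z

∂Y/∂Z = -28Z < 0 (assuming positive values)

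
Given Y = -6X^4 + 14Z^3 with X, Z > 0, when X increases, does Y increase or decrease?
Y decreases

Taking the partial derivative:
∂Y/∂X = -24X^3

∂Y/∂X = -24X^3 < 0 (assuming positive values)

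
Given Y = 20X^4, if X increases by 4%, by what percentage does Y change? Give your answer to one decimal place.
17.0%

For Y = 20X^4:
If X → X(1 + 0.04)
Then Y → Y · (1 + 0.04)^4
     ≈ Y · 1.1699

Percentage change = ((1 + 0.04)^4 − 1) × 100% ≈ 17.0%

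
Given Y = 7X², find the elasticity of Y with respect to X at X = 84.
Elasticity = 2

Elasticity = (dY/dX) · (X/Y)

dY/dX = 14·X
At X = 84: dY/dX = 1176, Y = 49392

Elasticity = 1176 · (84 / 49392) = 2

Interpretation: for a small percentage change in X, the percentage change in Y is approximately 2.00 times as large.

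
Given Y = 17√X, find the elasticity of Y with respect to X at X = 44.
Elasticity = 1/2

Elasticity = (dY/dX) · (X/Y)

dY/dX = 17/(2·√X)
At X = 44: dY/dX = 17·√11/44, Y = 34·√11

Elasticity = (17·√11/44) · (44 / (34·√11)) = 1/2

Interpretation: for a small percentage change in X, the percentage change in Y is approximately 0.50 times as large.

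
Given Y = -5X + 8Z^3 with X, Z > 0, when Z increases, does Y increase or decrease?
Y increases

Taking the partial derivative:
∂Y/∂Z = 24Z^2

∂Y/∂Z = 24Z^2 > 0 (assuming positive values)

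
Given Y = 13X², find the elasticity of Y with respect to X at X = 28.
Elasticity = 2

Elasticity = (dY/dX) · (X/Y)

dY/dX = 26·X
At X = 28: dY/dX = 728, Y = 10192

Elasticity = 728 · (28 / 10192) = 2

Interpretation: for a small percentage change in X, the percentage change in Y is approximately 2.00 times as large.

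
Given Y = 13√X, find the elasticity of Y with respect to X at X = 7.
Elasticity = 1/2

Elasticity = (dY/dX) · (X/Y)

dY/dX = 13/(2·√X)
At X = 7: dY/dX = 13·√7/14, Y = 13·√7

Elasticity = (13·√7/14) · (7 / (13·√7)) = 1/2

Interpretation: for a small percentage change in X, the percentage change in Y is approximately 0.50 times as large.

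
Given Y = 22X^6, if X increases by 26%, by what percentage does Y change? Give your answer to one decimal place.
300.2%

For Y = 22X^6:
If X → X(1 + 0.26)
Then Y → Y · (1 + 0.26)^6
     ≈ Y · 4.0015

Percentage change = ((1 + 0.26)^6 − 1) × 100% ≈ 300.2%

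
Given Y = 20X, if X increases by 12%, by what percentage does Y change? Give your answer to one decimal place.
12.0%

For Y = 20X:
If X → X(1 + 0.12)
Then Y → Y · (1 + 0.12)^1
     = Y · 1.1200

Percentage change = ((1 + 0.12)^1 − 1) × 100% = 12.0%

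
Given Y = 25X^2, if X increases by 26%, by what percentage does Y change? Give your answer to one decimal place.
58.8%

For Y = 25X^2:
If X → X(1 + 0.26)
Then Y → Y · (1 + 0.26)^2
     = Y · 1.5876

Percentage change = ((1 + 0.26)^2 − 1) × 100% ≈ 58.8%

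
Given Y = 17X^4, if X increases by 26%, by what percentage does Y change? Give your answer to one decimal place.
152.0%

For Y = 17X^4:
If X → X(1 + 0.26)
Then Y → Y · (1 + 0.26)^4
     ≈ Y · 2.5205

Percentage change = ((1 + 0.26)^4 − 1) × 100% ≈ 152.0%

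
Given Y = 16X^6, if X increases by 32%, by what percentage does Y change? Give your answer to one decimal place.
429.0%

For Y = 16X^6:
If X → X(1 + 0.32)
Then Y → Y · (1 + 0.32)^6
     ≈ Y · 5.2899

Percentage change = ((1 + 0.32)^6 − 1) × 100% ≈ 429.0%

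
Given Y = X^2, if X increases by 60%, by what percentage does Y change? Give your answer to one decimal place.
156.0%

For Y = X^2:
If X → X(1 + 0.6)
Then Y → Y · (1 + 0.6)^2
     = Y · 2.5600

Percentage change = ((1 + 0.6)^2 − 1) × 100% = 156.0%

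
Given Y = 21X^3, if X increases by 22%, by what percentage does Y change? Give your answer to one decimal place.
81.6%

For Y = 21X^3:
If X → X(1 + 0.22)
Then Y → Y · (1 + 0.22)^3
     ≈ Y · 1.8158

Percentage change = ((1 + 0.22)^3 − 1) × 100% ≈ 81.6%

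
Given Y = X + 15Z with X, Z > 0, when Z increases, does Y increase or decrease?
Y increases

Taking the partial derivative:
∂Y/∂Z = 15

∂Y/∂Z = 15 > 0 (assuming positive values)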